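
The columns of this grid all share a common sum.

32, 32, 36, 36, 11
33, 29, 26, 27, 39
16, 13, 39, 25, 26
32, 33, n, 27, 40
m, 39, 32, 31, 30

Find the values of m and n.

Columns 4 and 5 both add up to 146, so every column sums to 146.
Column 1: 32 + 33 + 16 + 32 = 113, so the missing entry is 146 − 113 = 33.
Column 3: 36 + 26 + 39 + 32 = 133, so the missing entry is 146 − 133 = 13.

m = 33, n = 13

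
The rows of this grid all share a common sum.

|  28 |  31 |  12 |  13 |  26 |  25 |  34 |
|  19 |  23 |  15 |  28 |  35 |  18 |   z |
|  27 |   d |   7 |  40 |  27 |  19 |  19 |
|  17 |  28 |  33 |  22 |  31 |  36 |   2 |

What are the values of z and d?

z = 31, d = 30

The complete rows each total 169.
Row 2 is missing 169 − 138 = 31 (since 19 + 23 + 15 + 28 + 35 + 18 = 138).
Row 3 is missing 169 − 139 = 30 (since 27 + 7 + 40 + 27 + 19 + 19 = 139).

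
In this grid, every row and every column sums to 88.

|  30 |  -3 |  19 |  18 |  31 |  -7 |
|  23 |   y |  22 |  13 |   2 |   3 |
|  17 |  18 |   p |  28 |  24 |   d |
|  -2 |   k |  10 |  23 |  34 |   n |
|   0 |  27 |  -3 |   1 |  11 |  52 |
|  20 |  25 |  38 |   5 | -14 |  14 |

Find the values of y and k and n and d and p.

Row 2 has 23 + 22 + 13 + 2 + 3 = 63; the blank must be 88 − 63 = 25.
Column 2 has -3 + 25 + 18 + 27 + 25 = 92; the blank must be 88 − 92 = -4.
Column 3 has 19 + 22 + 10 − 3 + 38 = 86; the blank must be 88 − 86 = 2.
Row 3 has 17 + 18 + 2 + 28 + 24 = 89; the blank must be 88 − 89 = -1.
Row 4 has -2 − 4 + 10 + 23 + 34 = 61; the blank must be 88 − 61 = 27.

y = 25, k = -4, n = 27, d = -1, p = 2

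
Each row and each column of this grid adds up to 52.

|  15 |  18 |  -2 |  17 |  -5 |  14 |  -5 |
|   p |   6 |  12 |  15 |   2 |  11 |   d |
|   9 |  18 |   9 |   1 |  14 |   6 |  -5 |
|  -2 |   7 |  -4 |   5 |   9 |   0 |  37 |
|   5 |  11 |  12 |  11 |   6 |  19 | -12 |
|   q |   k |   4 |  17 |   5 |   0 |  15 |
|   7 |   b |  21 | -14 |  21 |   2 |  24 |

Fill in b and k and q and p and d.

Row 7 has 7 + 21 − 14 + 21 + 2 + 24 = 61; the blank must be 52 − 61 = -9.
Column 2 has 18 + 6 + 18 + 7 + 11 − 9 = 51; the blank must be 52 − 51 = 1.
Row 6 has 1 + 4 + 17 + 5 + 0 + 15 = 42; the blank must be 52 − 42 = 10.
Column 1 has 15 + 9 − 2 + 5 + 10 + 7 = 44; the blank must be 52 − 44 = 8.
Row 2 has 8 + 6 + 12 + 15 + 2 + 11 = 54; the blank must be 52 − 54 = -2.

b = -9, k = 1, q = 10, p = 8, d = -2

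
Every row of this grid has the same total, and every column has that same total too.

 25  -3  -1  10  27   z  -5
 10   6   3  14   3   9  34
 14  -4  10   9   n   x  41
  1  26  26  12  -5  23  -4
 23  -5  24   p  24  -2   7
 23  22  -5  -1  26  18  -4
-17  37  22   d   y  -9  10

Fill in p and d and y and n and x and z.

Rows 2 and 4 both sum to 79, so that's the common total.
Row 5 has 23 − 5 + 24 + 24 − 2 + 7 = 71; the blank must be 79 − 71 = 8.
Row 1 has 25 − 3 − 1 + 10 + 27 − 5 = 53; the blank must be 79 − 53 = 26.
Column 6 has 26 + 9 + 23 − 2 + 18 − 9 = 65; the blank must be 79 − 65 = 14.
Row 3 has 14 − 4 + 10 + 9 + 14 + 41 = 84; the blank must be 79 − 84 = -5.
Column 5 has 27 + 3 − 5 − 5 + 24 + 26 = 70; the blank must be 79 − 70 = 9.
Row 7 has -17 + 37 + 22 + 9 − 9 + 10 = 52; the blank must be 79 − 52 = 27.

p = 8, d = 27, y = 9, n = -5, x = 14, z = 26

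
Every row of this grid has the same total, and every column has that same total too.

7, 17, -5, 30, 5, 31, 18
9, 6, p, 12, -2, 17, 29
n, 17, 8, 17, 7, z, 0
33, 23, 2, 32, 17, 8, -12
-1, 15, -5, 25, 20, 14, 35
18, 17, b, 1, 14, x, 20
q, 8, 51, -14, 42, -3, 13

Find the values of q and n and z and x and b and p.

Rows 1 and 4 both sum to 103, so that's the common total.
The known cells in row 2 total 71, leaving 103 − 71 = 32 for the blank.
The known cells in row 7 total 97, leaving 103 − 97 = 6 for the blank.
The known cells in column 1 total 72, leaving 103 − 72 = 31 for the blank.
The known cells in row 3 total 80, leaving 103 − 80 = 23 for the blank.
The known cells in column 6 total 90, leaving 103 − 90 = 13 for the blank.
The known cells in row 6 total 83, leaving 103 − 83 = 20 for the blank.

q = 6, n = 31, z = 23, x = 13, b = 20, p = 32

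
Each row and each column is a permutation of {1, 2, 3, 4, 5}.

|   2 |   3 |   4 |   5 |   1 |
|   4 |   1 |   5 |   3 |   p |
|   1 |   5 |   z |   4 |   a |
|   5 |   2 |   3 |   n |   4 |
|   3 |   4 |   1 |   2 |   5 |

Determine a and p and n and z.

a = 3, p = 2, n = 1, z = 2

For row 4, column 4: row 4 already has {2, 3, 4, 5}; that leaves 1.
Cell (2,5): row 2 already has {1, 3, 4, 5} → 2.
For row 3, column 5: column 5 already has {1, 2, 4, 5}; that leaves 3.
At (row 3, col 3): row 3 already has {1, 3, 4, 5}, so the value is 2.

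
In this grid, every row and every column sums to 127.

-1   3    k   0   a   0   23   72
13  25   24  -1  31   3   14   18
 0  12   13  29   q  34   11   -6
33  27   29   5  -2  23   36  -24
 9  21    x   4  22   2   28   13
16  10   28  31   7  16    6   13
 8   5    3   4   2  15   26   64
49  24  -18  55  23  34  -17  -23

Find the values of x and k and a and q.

The known cells in row 3 total 93, leaving 127 − 93 = 34 for the blank.
The known cells in column 5 total 117, leaving 127 − 117 = 10 for the blank.
The known cells in row 1 total 107, leaving 127 − 107 = 20 for the blank.
The known cells in row 5 total 99, leaving 127 − 99 = 28 for the blank.

x = 28, k = 20, a = 10, q = 34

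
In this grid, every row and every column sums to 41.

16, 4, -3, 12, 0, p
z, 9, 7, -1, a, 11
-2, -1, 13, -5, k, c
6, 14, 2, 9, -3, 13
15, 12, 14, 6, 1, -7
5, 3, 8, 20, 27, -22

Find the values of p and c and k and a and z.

Row 1 has 16 + 4 − 3 + 12 + 0 = 29; the blank must be 41 − 29 = 12.
Column 1 has 16 − 2 + 6 + 15 + 5 = 40; the blank must be 41 − 40 = 1.
Row 2 has 1 + 9 + 7 − 1 + 11 = 27; the blank must be 41 − 27 = 14.
Column 5 has 0 + 14 − 3 + 1 + 27 = 39; the blank must be 41 − 39 = 2.
Row 3 has -2 − 1 + 13 − 5 + 2 = 7; the blank must be 41 − 7 = 34.

p = 12, c = 34, k = 2, a = 14, z = 1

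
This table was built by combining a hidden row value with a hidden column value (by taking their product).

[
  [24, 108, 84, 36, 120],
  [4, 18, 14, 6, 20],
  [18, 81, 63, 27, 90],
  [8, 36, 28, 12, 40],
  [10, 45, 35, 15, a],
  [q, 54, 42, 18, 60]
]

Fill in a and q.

Each row is a constant multiple of every other row — this is a multiplication table with the headers hidden.
Row 5 is 45/108 = 5/12 times row 1, so its entry in column 5 is 120 × 5/12 = 50.
Row 6 is 54/108 = 1/2 times row 1, so its entry in column 1 is 24 × 1/2 = 12.

a = 50, q = 12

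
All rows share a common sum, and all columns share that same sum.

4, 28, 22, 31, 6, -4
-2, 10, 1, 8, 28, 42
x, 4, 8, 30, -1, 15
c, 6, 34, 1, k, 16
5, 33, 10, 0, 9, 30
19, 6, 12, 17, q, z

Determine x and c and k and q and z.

x = 31, c = 30, k = 0, q = 45, z = -12

Rows 1 and 2 both sum to 87, so that's the common total.
The known cells in column 6 total 99, leaving 87 − 99 = -12 for the blank.
The known cells in row 6 total 42, leaving 87 − 42 = 45 for the blank.
The known cells in column 5 total 87, leaving 87 − 87 = 0 for the blank.
The known cells in row 3 total 56, leaving 87 − 56 = 31 for the blank.
The known cells in row 4 total 57, leaving 87 − 57 = 30 for the blank.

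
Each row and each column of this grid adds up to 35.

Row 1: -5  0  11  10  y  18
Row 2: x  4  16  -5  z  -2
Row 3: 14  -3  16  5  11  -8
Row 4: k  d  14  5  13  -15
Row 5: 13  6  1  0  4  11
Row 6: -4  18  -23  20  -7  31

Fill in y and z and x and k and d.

Row 1 has -5 + 0 + 11 + 10 + 18 = 34; the blank must be 35 − 34 = 1.
Column 2 has 0 + 4 − 3 + 6 + 18 = 25; the blank must be 35 − 25 = 10.
Column 5 has 1 + 11 + 13 + 4 − 7 = 22; the blank must be 35 − 22 = 13.
Row 4 has 10 + 14 + 5 + 13 − 15 = 27; the blank must be 35 − 27 = 8.
Row 2 has 4 + 16 − 5 + 13 − 2 = 26; the blank must be 35 − 26 = 9.

y = 1, z = 13, x = 9, k = 8, d = 10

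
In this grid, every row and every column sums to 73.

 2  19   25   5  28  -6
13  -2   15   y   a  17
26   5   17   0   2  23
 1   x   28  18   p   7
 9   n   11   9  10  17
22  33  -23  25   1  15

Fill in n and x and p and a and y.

n = 17, x = 1, p = 18, a = 14, y = 16

The known cells in row 5 total 56, leaving 73 − 56 = 17 for the blank.
The known cells in column 2 total 72, leaving 73 − 72 = 1 for the blank.
The known cells in row 4 total 55, leaving 73 − 55 = 18 for the blank.
The known cells in column 5 total 59, leaving 73 − 59 = 14 for the blank.
The known cells in row 2 total 57, leaving 73 − 57 = 16 for the blank.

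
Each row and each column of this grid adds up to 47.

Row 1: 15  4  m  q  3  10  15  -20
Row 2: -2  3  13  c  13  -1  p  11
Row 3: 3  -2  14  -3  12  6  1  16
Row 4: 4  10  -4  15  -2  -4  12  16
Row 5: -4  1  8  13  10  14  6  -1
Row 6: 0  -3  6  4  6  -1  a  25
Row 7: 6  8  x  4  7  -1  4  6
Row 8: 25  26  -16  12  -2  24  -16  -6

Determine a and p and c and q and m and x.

The known cells in row 7 total 34, leaving 47 − 34 = 13 for the blank.
The known cells in column 3 total 34, leaving 47 − 34 = 13 for the blank.
The known cells in row 1 total 40, leaving 47 − 40 = 7 for the blank.
The known cells in row 6 total 37, leaving 47 − 37 = 10 for the blank.
The known cells in column 7 total 32, leaving 47 − 32 = 15 for the blank.
The known cells in row 2 total 52, leaving 47 − 52 = -5 for the blank.

a = 10, p = 15, c = -5, q = 7, m = 13, x = 13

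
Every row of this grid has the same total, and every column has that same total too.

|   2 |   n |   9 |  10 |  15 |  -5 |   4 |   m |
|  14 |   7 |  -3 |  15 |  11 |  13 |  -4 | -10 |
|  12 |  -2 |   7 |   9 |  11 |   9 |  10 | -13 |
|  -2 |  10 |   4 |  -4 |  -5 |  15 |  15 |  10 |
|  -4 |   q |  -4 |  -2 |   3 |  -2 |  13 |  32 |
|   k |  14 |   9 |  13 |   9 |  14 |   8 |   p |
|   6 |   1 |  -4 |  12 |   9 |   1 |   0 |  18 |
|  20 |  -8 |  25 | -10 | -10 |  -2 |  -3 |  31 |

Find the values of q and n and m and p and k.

q = 7, n = 14, m = -6, p = -19, k = -5

Rows 2 and 3 both sum to 43, so that's the common total.
The known cells in column 1 total 48, leaving 43 − 48 = -5 for the blank.
The known cells in row 6 total 62, leaving 43 − 62 = -19 for the blank.
The known cells in column 8 total 49, leaving 43 − 49 = -6 for the blank.
The known cells in row 1 total 29, leaving 43 − 29 = 14 for the blank.
The known cells in row 5 total 36, leaving 43 − 36 = 7 for the blank.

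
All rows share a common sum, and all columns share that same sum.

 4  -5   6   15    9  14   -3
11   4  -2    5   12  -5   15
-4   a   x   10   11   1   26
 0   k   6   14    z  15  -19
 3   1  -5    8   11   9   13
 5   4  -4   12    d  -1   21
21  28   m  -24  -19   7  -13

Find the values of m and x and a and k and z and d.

m = 40, x = -1, a = -3, k = 11, z = 13, d = 3

Rows 1 and 2 both sum to 40, so that's the common total.
Row 7 has 21 + 28 − 24 − 19 + 7 − 13 = 0; the blank must be 40 − 0 = 40.
Row 6 has 5 + 4 − 4 + 12 − 1 + 21 = 37; the blank must be 40 − 37 = 3.
Column 5 has 9 + 12 + 11 + 11 + 3 − 19 = 27; the blank must be 40 − 27 = 13.
Row 4 has 0 + 6 + 14 + 13 + 15 − 19 = 29; the blank must be 40 − 29 = 11.
Column 2 has -5 + 4 + 11 + 1 + 4 + 28 = 43; the blank must be 40 − 43 = -3.
Row 3 has -4 − 3 + 10 + 11 + 1 + 26 = 41; the blank must be 40 − 41 = -1.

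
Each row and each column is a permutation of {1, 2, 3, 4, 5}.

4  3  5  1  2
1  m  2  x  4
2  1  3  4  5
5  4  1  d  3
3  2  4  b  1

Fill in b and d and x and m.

Cell (2,2): column 2 already has {1, 2, 3, 4} → 5.
Cell (4,4): row 4 already has {1, 3, 4, 5} → 2.
At (row 2, col 4): row 2 already has {1, 2, 4, 5}, so the value is 3.
At (row 5, col 4): row 5 already has {1, 2, 3, 4}, so the value is 5.

b = 5, d = 2, x = 3, m = 5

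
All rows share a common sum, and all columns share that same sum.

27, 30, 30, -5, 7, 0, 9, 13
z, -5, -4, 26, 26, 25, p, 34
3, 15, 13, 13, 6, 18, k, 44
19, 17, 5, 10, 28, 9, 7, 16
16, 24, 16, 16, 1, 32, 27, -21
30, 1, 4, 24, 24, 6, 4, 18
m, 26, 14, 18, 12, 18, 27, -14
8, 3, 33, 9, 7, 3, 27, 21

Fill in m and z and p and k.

Rows 1 and 4 both sum to 111, so that's the common total.
Row 3 has 3 + 15 + 13 + 13 + 6 + 18 + 44 = 112; the blank must be 111 − 112 = -1.
Column 7 has 9 − 1 + 7 + 27 + 4 + 27 + 27 = 100; the blank must be 111 − 100 = 11.
Row 2 has -5 − 4 + 26 + 26 + 25 + 11 + 34 = 113; the blank must be 111 − 113 = -2.
Row 7 has 26 + 14 + 18 + 12 + 18 + 27 − 14 = 101; the blank must be 111 − 101 = 10.

m = 10, z = -2, p = 11, k = -1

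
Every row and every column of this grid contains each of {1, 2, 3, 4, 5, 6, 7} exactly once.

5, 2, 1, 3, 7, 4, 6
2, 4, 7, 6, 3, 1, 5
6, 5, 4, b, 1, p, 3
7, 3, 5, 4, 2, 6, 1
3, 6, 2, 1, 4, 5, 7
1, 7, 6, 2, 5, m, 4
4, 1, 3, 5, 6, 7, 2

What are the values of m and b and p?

m = 3, b = 7, p = 2

Cell (3,4): column 4 already has {1, 2, 3, 4, 5, 6} → 7.
At (row 3, col 6): row 3 already has {1, 3, 4, 5, 6, 7}, so the value is 2.
For row 6, column 6: row 6 already has {1, 2, 4, 5, 6, 7}; that leaves 3.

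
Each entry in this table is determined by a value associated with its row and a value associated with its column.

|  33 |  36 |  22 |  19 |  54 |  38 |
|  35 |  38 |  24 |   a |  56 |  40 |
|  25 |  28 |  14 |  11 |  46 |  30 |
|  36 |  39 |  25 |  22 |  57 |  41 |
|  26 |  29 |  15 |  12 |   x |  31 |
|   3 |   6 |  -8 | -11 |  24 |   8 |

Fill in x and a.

x = 47, a = 21

The difference between any two rows is the same in every column — this is an addition table with the headers hidden.
Row 5 minus row 1 is 31 − 38 = -7, so its entry in column 5 is 54 + (-7) = 47.
Row 2 minus row 1 is 40 − 38 = 2, so its entry in column 4 is 19 + 2 = 21.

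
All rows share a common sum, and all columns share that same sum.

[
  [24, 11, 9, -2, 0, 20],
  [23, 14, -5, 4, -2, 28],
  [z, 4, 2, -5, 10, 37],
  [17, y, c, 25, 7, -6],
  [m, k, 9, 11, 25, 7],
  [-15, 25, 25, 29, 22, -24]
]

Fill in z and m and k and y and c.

Rows 1 and 2 both sum to 62, so that's the common total.
Row 3 has 4 + 2 − 5 + 10 + 37 = 48; the blank must be 62 − 48 = 14.
Column 1 has 24 + 23 + 14 + 17 − 15 = 63; the blank must be 62 − 63 = -1.
Column 3 has 9 − 5 + 2 + 9 + 25 = 40; the blank must be 62 − 40 = 22.
Row 4 has 17 + 22 + 25 + 7 − 6 = 65; the blank must be 62 − 65 = -3.
Row 5 has -1 + 9 + 11 + 25 + 7 = 51; the blank must be 62 − 51 = 11.

z = 14, m = -1, k = 11, y = -3, c = 22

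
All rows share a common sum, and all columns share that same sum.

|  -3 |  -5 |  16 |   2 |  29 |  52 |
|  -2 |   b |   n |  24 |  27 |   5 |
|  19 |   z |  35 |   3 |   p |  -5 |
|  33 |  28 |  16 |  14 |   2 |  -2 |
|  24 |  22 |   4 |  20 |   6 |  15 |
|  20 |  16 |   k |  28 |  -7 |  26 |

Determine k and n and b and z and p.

k = 8, n = 12, b = 25, z = 5, p = 34

Rows 1 and 4 both sum to 91, so that's the common total.
Column 5: 29 + 27 + 2 + 6 − 7 = 57, so its missing entry is 91 − 57 = 34.
Row 3: 19 + 35 + 3 + 34 − 5 = 86, so its missing entry is 91 − 86 = 5.
Column 2: -5 + 5 + 28 + 22 + 16 = 66, so its missing entry is 91 − 66 = 25.
Row 2: -2 + 25 + 24 + 27 + 5 = 79, so its missing entry is 91 − 79 = 12.
Row 6: 20 + 16 + 28 − 7 + 26 = 83, so its missing entry is 91 − 83 = 8.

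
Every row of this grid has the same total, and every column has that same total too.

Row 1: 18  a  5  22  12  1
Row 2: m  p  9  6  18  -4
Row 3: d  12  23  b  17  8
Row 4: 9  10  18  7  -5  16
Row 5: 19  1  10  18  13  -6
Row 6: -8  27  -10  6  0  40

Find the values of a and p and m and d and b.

Rows 4 and 5 both sum to 55, so that's the common total.
The known cells in row 1 total 58, leaving 55 − 58 = -3 for the blank.
The known cells in column 2 total 47, leaving 55 − 47 = 8 for the blank.
The known cells in column 4 total 59, leaving 55 − 59 = -4 for the blank.
The known cells in row 3 total 56, leaving 55 − 56 = -1 for the blank.
The known cells in row 2 total 37, leaving 55 − 37 = 18 for the blank.

a = -3, p = 8, m = 18, d = -1, b = -4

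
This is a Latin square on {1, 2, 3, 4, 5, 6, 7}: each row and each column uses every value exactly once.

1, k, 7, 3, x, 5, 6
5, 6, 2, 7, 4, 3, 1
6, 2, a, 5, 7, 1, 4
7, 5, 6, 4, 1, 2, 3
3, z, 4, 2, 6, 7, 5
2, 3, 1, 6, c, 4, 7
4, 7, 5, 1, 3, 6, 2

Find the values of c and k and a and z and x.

Cell (6,5): row 6 already has {1, 2, 3, 4, 6, 7} → 5.
At (row 1, col 5): column 5 already has {1, 3, 4, 5, 6, 7}, so the value is 2.
At (row 1, col 2): row 1 already has {1, 2, 3, 5, 6, 7}, so the value is 4.
Cell (3,3): row 3 already has {1, 2, 4, 5, 6, 7} → 3.
For row 5, column 2: row 5 already has {2, 3, 4, 5, 6, 7}; that leaves 1.

c = 5, k = 4, a = 3, z = 1, x = 2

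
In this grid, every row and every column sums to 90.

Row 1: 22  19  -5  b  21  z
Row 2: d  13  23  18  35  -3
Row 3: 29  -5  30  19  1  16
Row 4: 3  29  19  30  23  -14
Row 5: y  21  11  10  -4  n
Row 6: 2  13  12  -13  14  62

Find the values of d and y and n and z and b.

Column 4: 18 + 19 + 30 + 10 − 13 = 64, so its missing entry is 90 − 64 = 26.
Row 1: 22 + 19 − 5 + 26 + 21 = 83, so its missing entry is 90 − 83 = 7.
Column 6: 7 − 3 + 16 − 14 + 62 = 68, so its missing entry is 90 − 68 = 22.
Row 5: 21 + 11 + 10 − 4 + 22 = 60, so its missing entry is 90 − 60 = 30.
Row 2: 13 + 23 + 18 + 35 − 3 = 86, so its missing entry is 90 − 86 = 4.

d = 4, y = 30, n = 22, z = 7, b = 26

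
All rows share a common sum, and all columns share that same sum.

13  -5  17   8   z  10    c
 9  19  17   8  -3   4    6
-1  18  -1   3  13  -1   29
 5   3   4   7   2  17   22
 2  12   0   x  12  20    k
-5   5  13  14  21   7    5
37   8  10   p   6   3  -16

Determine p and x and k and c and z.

p = 12, x = 8, k = 6, c = 8, z = 9

Rows 2 and 3 both sum to 60, so that's the common total.
The known cells in column 5 total 51, leaving 60 − 51 = 9 for the blank.
The known cells in row 1 total 52, leaving 60 − 52 = 8 for the blank.
The known cells in column 7 total 54, leaving 60 − 54 = 6 for the blank.
The known cells in row 5 total 52, leaving 60 − 52 = 8 for the blank.
The known cells in row 7 total 48, leaving 60 − 48 = 12 for the blank.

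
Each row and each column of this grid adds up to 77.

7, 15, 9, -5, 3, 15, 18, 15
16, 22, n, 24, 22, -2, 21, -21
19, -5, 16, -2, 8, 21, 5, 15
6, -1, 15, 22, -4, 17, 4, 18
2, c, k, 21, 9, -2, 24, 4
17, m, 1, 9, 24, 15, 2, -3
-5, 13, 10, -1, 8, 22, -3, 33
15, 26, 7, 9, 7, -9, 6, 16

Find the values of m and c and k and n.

m = 12, c = -5, k = 24, n = -5

The known cells in row 2 total 82, leaving 77 − 82 = -5 for the blank.
The known cells in row 6 total 65, leaving 77 − 65 = 12 for the blank.
The known cells in column 2 total 82, leaving 77 − 82 = -5 for the blank.
The known cells in row 5 total 53, leaving 77 − 53 = 24 for the blank.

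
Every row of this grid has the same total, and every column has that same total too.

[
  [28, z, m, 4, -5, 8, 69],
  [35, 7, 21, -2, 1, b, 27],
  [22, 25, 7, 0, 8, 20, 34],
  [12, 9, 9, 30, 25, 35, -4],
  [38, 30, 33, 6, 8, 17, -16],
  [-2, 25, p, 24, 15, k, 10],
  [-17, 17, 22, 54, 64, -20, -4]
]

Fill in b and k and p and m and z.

b = 27, k = 29, p = 15, m = 9, z = 3

Rows 3 and 4 both sum to 116, so that's the common total.
The known cells in column 2 total 113, leaving 116 − 113 = 3 for the blank.
The known cells in row 2 total 89, leaving 116 − 89 = 27 for the blank.
The known cells in column 6 total 87, leaving 116 − 87 = 29 for the blank.
The known cells in row 1 total 107, leaving 116 − 107 = 9 for the blank.
The known cells in row 6 total 101, leaving 116 − 101 = 15 for the blank.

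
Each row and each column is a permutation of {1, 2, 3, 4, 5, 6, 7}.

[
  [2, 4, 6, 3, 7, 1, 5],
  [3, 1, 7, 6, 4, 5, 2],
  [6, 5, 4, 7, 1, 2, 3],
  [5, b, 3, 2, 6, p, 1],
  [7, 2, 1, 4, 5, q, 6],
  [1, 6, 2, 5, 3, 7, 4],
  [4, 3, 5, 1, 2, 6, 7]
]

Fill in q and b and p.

q = 3, b = 7, p = 4

Cell (4,2): column 2 already has {1, 2, 3, 4, 5, 6} → 7.
At (row 5, col 6): row 5 already has {1, 2, 4, 5, 6, 7}, so the value is 3.
For row 4, column 6: row 4 already has {1, 2, 3, 5, 6, 7}; that leaves 4.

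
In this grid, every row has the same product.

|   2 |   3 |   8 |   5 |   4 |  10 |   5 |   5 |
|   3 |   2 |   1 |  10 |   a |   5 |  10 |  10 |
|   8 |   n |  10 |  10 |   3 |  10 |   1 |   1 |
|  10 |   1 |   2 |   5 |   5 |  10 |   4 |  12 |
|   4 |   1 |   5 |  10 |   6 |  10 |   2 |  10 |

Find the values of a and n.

Rows 4 and 5 each multiply to 240000, so every row has product 240000.
Row 2: 3×2×1×10×5×10×10 = 30000, so the missing entry is 240000 ÷ 30000 = 8.
Row 3: 8×10×10×3×10×1×1 = 24000, so the missing entry is 240000 ÷ 24000 = 10.

a = 8, n = 10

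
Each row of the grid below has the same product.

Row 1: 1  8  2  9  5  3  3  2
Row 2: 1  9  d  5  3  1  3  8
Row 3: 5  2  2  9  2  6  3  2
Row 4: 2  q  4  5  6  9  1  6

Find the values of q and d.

Rows 1 and 3 each multiply to 12960, so every row has product 12960.
Row 4: 2×4×5×6×9×1×6 = 12960, so the missing entry is 12960 ÷ 12960 = 1.
Row 2: 1×9×5×3×1×3×8 = 3240, so the missing entry is 12960 ÷ 3240 = 4.

q = 1, d = 4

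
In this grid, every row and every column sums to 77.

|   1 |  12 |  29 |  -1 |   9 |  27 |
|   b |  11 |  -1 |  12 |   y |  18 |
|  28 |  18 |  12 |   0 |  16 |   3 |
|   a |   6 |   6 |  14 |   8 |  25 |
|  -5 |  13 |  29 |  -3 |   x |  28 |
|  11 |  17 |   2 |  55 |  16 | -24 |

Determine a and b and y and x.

a = 18, b = 24, y = 13, x = 15

The known cells in row 5 total 62, leaving 77 − 62 = 15 for the blank.
The known cells in column 5 total 64, leaving 77 − 64 = 13 for the blank.
The known cells in row 2 total 53, leaving 77 − 53 = 24 for the blank.
The known cells in row 4 total 59, leaving 77 − 59 = 18 for the blank.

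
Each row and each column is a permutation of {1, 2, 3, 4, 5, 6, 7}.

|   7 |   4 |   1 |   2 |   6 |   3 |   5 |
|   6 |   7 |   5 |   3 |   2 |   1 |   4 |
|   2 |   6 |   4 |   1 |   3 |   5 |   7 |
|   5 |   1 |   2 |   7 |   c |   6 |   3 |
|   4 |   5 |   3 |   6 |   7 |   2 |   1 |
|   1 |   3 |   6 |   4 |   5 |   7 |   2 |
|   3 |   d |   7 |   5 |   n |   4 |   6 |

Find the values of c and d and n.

c = 4, d = 2, n = 1

Cell (7,2): column 2 already has {1, 3, 4, 5, 6, 7} → 2.
Cell (7,5): row 7 already has {2, 3, 4, 5, 6, 7} → 1.
For row 4, column 5: row 4 already has {1, 2, 3, 5, 6, 7}; that leaves 4.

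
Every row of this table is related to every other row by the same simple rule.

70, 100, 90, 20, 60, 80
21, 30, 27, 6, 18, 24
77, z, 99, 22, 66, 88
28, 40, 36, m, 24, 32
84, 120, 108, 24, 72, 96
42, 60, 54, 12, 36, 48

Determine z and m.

Each row is a constant multiple of every other row — this is a multiplication table with the headers hidden.
Row 3 is 88/80 = 11/10 times row 1, so its entry in column 2 is 100 × 11/10 = 110.
Row 4 is 32/80 = 2/5 times row 1, so its entry in column 4 is 20 × 2/5 = 8.

z = 110, m = 8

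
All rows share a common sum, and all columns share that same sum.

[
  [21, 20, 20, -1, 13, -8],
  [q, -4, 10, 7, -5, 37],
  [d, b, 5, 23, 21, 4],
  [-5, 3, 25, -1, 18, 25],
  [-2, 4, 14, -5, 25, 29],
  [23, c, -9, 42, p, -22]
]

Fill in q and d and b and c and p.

q = 20, d = 8, b = 4, c = 38, p = -7

Rows 1 and 4 both sum to 65, so that's the common total.
Column 5 has 13 − 5 + 21 + 18 + 25 = 72; the blank must be 65 − 72 = -7.
Row 6 has 23 − 9 + 42 − 7 − 22 = 27; the blank must be 65 − 27 = 38.
Column 2 has 20 − 4 + 3 + 4 + 38 = 61; the blank must be 65 − 61 = 4.
Row 3 has 4 + 5 + 23 + 21 + 4 = 57; the blank must be 65 − 57 = 8.
Row 2 has -4 + 10 + 7 − 5 + 37 = 45; the blank must be 65 − 45 = 20.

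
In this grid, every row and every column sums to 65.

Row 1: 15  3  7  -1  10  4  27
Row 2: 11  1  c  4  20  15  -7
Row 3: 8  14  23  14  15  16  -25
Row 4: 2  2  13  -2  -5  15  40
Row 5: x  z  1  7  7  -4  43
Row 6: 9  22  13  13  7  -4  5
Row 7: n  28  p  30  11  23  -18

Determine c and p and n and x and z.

Row 2: 11 + 1 + 4 + 20 + 15 − 7 = 44, so its missing entry is 65 − 44 = 21.
Column 3: 7 + 21 + 23 + 13 + 1 + 13 = 78, so its missing entry is 65 − 78 = -13.
Row 7: 28 − 13 + 30 + 11 + 23 − 18 = 61, so its missing entry is 65 − 61 = 4.
Column 1: 15 + 11 + 8 + 2 + 9 + 4 = 49, so its missing entry is 65 − 49 = 16.
Row 5: 16 + 1 + 7 + 7 − 4 + 43 = 70, so its missing entry is 65 − 70 = -5.

c = 21, p = -13, n = 4, x = 16, z = -5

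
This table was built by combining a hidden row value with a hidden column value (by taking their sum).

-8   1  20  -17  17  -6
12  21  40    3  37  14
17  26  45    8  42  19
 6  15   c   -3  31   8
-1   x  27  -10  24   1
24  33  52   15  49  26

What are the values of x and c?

The difference between any two rows is the same in every column — this is an addition table with the headers hidden.
Row 5 minus row 1 is -10 − (-17) = 7, so its entry in column 2 is 1 + 7 = 8.
Row 4 minus row 1 is -3 − (-17) = 14, so its entry in column 3 is 20 + 14 = 34.

x = 8, c = 34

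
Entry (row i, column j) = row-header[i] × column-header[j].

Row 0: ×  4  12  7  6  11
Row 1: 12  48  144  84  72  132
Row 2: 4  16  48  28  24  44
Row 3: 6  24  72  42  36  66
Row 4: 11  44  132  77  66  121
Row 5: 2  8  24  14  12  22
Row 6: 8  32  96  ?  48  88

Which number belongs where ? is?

56

8 × 7 = 56.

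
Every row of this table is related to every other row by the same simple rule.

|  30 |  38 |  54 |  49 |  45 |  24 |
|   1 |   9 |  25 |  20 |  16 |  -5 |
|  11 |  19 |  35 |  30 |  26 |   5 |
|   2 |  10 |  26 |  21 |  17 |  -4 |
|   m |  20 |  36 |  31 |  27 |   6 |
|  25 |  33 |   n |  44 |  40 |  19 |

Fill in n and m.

The difference between any two rows is the same in every column — this is an addition table with the headers hidden.
Row 6 minus row 1 is 33 − 38 = -5, so its entry in column 3 is 54 + (-5) = 49.
Row 5 minus row 1 is 20 − 38 = -18, so its entry in column 1 is 30 + (-18) = 12.

n = 49, m = 12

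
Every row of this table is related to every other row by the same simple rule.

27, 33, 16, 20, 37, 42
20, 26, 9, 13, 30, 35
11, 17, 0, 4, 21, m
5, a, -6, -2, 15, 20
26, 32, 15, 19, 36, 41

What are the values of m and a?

m = 26, a = 11

The difference between any two rows is the same in every column — this is an addition table with the headers hidden.
Row 3 minus row 1 is 21 − 37 = -16, so its entry in column 6 is 42 + (-16) = 26.
Row 4 minus row 1 is 15 − 37 = -22, so its entry in column 2 is 33 + (-22) = 11.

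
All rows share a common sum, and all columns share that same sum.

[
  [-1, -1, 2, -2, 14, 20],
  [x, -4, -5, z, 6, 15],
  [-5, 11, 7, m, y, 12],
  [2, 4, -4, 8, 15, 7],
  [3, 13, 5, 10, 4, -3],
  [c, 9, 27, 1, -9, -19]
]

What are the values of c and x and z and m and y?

c = 23, x = 10, z = 10, m = 5, y = 2

Rows 1 and 4 both sum to 32, so that's the common total.
Column 5 has 14 + 6 + 15 + 4 − 9 = 30; the blank must be 32 − 30 = 2.
Row 3 has -5 + 11 + 7 + 2 + 12 = 27; the blank must be 32 − 27 = 5.
Row 6 has 9 + 27 + 1 − 9 − 19 = 9; the blank must be 32 − 9 = 23.
Column 1 has -1 − 5 + 2 + 3 + 23 = 22; the blank must be 32 − 22 = 10.
Row 2 has 10 − 4 − 5 + 6 + 15 = 22; the blank must be 32 − 22 = 10.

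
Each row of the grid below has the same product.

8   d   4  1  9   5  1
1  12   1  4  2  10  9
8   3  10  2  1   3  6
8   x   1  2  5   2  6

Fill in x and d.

Rows 2 and 3 each multiply to 8640, so every row has product 8640.
Row 4: 8×1×2×5×2×6 = 960, so the missing entry is 8640 ÷ 960 = 9.
Row 1: 8×4×1×9×5×1 = 1440, so the missing entry is 8640 ÷ 1440 = 6.

x = 9, d = 6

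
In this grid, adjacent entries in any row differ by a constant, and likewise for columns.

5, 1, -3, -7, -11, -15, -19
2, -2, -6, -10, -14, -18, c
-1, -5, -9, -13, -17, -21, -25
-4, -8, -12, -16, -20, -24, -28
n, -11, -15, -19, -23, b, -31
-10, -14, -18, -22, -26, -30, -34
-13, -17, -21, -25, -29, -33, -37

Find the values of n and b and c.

n = -7, b = -27, c = -22

Along each row the entries change by -4 per step; down each column they change by -3.
Row 5: from -11 at column 2, stepping by -4 to column 1 gives -7.
Row 5: from -11 at column 2, stepping by -4 to column 6 gives -27.
Row 2: from 2 at column 1, stepping by -4 to column 7 gives -22.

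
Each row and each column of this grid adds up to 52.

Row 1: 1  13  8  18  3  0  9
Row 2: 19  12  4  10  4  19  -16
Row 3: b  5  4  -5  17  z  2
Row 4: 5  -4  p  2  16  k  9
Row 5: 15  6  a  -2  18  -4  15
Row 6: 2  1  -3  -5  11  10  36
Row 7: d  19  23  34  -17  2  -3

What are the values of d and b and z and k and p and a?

Row 5 has 15 + 6 − 2 + 18 − 4 + 15 = 48; the blank must be 52 − 48 = 4.
Row 7 has 19 + 23 + 34 − 17 + 2 − 3 = 58; the blank must be 52 − 58 = -6.
Column 1 has 1 + 19 + 5 + 15 + 2 − 6 = 36; the blank must be 52 − 36 = 16.
Column 3 has 8 + 4 + 4 + 4 − 3 + 23 = 40; the blank must be 52 − 40 = 12.
Row 3 has 16 + 5 + 4 − 5 + 17 + 2 = 39; the blank must be 52 − 39 = 13.
Row 4 has 5 − 4 + 12 + 2 + 16 + 9 = 40; the blank must be 52 − 40 = 12.

d = -6, b = 16, z = 13, k = 12, p = 12, a = 4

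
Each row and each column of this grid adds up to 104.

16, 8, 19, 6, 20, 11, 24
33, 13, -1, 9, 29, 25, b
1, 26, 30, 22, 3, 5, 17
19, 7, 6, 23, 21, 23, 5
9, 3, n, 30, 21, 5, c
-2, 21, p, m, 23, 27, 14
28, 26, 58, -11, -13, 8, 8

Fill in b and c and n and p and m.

b = -4, c = 40, n = -4, p = -4, m = 25

Column 4 has 6 + 9 + 22 + 23 + 30 − 11 = 79; the blank must be 104 − 79 = 25.
Row 2 has 33 + 13 − 1 + 9 + 29 + 25 = 108; the blank must be 104 − 108 = -4.
Column 7 has 24 − 4 + 17 + 5 + 14 + 8 = 64; the blank must be 104 − 64 = 40.
Row 5 has 9 + 3 + 30 + 21 + 5 + 40 = 108; the blank must be 104 − 108 = -4.
Row 6 has -2 + 21 + 25 + 23 + 27 + 14 = 108; the blank must be 104 − 108 = -4.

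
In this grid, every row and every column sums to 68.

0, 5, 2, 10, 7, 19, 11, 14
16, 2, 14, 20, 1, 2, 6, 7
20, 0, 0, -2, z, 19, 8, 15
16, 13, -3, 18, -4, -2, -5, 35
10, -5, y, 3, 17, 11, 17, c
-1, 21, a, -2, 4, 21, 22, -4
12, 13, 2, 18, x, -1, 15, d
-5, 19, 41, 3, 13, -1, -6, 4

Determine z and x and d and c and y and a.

z = 8, x = 22, d = -13, c = 10, y = 5, a = 7

The known cells in row 3 total 60, leaving 68 − 60 = 8 for the blank.
The known cells in column 5 total 46, leaving 68 − 46 = 22 for the blank.
The known cells in row 7 total 81, leaving 68 − 81 = -13 for the blank.
The known cells in column 8 total 58, leaving 68 − 58 = 10 for the blank.
The known cells in row 5 total 63, leaving 68 − 63 = 5 for the blank.
The known cells in row 6 total 61, leaving 68 − 61 = 7 for the blank.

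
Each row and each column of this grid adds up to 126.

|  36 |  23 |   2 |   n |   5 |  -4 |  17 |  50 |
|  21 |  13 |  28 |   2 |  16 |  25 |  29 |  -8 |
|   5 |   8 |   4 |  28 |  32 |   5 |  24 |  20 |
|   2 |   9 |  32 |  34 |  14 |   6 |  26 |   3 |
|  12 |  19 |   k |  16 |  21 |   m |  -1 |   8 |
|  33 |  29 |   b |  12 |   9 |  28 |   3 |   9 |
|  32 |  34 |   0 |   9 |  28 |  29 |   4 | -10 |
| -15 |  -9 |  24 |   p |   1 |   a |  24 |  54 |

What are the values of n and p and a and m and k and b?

n = -3, p = 28, a = 19, m = 18, k = 33, b = 3

The known cells in row 1 total 129, leaving 126 − 129 = -3 for the blank.
The known cells in column 4 total 98, leaving 126 − 98 = 28 for the blank.
The known cells in row 8 total 107, leaving 126 − 107 = 19 for the blank.
The known cells in column 6 total 108, leaving 126 − 108 = 18 for the blank.
The known cells in row 5 total 93, leaving 126 − 93 = 33 for the blank.
The known cells in row 6 total 123, leaving 126 − 123 = 3 for the blank.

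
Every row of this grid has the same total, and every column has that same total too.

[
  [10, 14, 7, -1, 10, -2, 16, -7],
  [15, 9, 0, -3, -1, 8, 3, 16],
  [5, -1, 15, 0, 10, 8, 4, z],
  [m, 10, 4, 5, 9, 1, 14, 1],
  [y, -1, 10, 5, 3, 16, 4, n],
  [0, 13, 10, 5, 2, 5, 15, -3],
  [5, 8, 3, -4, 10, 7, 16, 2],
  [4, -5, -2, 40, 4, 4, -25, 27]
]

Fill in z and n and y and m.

Rows 1 and 2 both sum to 47, so that's the common total.
Row 3 has 5 − 1 + 15 + 0 + 10 + 8 + 4 = 41; the blank must be 47 − 41 = 6.
Column 8 has -7 + 16 + 6 + 1 − 3 + 2 + 27 = 42; the blank must be 47 − 42 = 5.
Row 5 has -1 + 10 + 5 + 3 + 16 + 4 + 5 = 42; the blank must be 47 − 42 = 5.
Row 4 has 10 + 4 + 5 + 9 + 1 + 14 + 1 = 44; the blank must be 47 − 44 = 3.

z = 6, n = 5, y = 5, m = 3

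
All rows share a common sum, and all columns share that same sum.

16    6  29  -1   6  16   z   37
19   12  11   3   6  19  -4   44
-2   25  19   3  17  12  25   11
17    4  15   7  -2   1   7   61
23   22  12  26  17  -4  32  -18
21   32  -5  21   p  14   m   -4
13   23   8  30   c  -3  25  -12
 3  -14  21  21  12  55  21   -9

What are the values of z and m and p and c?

Rows 2 and 3 both sum to 110, so that's the common total.
Row 7 has 13 + 23 + 8 + 30 − 3 + 25 − 12 = 84; the blank must be 110 − 84 = 26.
Column 5 has 6 + 6 + 17 − 2 + 17 + 26 + 12 = 82; the blank must be 110 − 82 = 28.
Row 6 has 21 + 32 − 5 + 21 + 28 + 14 − 4 = 107; the blank must be 110 − 107 = 3.
Row 1 has 16 + 6 + 29 − 1 + 6 + 16 + 37 = 109; the blank must be 110 − 109 = 1.

z = 1, m = 3, p = 28, c = 26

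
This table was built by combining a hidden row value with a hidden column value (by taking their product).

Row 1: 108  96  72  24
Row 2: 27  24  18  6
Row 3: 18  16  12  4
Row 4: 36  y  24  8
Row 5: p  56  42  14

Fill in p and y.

p = 63, y = 32

Each row is a constant multiple of every other row — this is a multiplication table with the headers hidden.
Row 5 is 14/24 = 7/12 times row 1, so its entry in column 1 is 108 × 7/12 = 63.
Row 4 is 8/24 = 1/3 times row 1, so its entry in column 2 is 96 × 1/3 = 32.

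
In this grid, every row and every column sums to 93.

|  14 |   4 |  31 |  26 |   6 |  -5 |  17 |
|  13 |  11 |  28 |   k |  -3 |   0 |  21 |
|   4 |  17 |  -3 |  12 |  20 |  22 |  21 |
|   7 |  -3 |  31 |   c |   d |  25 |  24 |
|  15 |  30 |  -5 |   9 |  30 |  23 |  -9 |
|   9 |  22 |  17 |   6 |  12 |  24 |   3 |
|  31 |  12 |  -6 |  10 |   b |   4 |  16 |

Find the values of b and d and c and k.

b = 26, d = 2, c = 7, k = 23

Row 2: 13 + 11 + 28 − 3 + 0 + 21 = 70, so its missing entry is 93 − 70 = 23.
Column 4: 26 + 23 + 12 + 9 + 6 + 10 = 86, so its missing entry is 93 − 86 = 7.
Row 7: 31 + 12 − 6 + 10 + 4 + 16 = 67, so its missing entry is 93 − 67 = 26.
Row 4: 7 − 3 + 31 + 7 + 25 + 24 = 91, so its missing entry is 93 − 91 = 2.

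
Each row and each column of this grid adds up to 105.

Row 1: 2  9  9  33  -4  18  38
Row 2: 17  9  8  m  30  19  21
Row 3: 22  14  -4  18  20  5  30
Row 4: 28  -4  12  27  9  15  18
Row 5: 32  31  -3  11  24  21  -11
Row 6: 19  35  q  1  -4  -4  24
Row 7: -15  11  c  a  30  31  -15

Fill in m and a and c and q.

m = 1, a = 14, c = 49, q = 34

Row 2: 17 + 9 + 8 + 30 + 19 + 21 = 104, so its missing entry is 105 − 104 = 1.
Column 4: 33 + 1 + 18 + 27 + 11 + 1 = 91, so its missing entry is 105 − 91 = 14.
Row 7: -15 + 11 + 14 + 30 + 31 − 15 = 56, so its missing entry is 105 − 56 = 49.
Row 6: 19 + 35 + 1 − 4 − 4 + 24 = 71, so its missing entry is 105 − 71 = 34.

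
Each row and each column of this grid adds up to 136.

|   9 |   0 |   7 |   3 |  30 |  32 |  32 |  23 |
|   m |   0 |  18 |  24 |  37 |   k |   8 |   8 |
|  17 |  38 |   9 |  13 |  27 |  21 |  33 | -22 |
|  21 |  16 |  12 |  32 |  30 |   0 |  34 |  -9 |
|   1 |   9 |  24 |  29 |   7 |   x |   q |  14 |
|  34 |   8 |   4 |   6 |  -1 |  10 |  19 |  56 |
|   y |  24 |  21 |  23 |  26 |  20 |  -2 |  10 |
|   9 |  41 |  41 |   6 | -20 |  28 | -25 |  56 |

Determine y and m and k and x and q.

y = 14, m = 31, k = 10, x = 15, q = 37

Column 7 has 32 + 8 + 33 + 34 + 19 − 2 − 25 = 99; the blank must be 136 − 99 = 37.
Row 5 has 1 + 9 + 24 + 29 + 7 + 37 + 14 = 121; the blank must be 136 − 121 = 15.
Column 6 has 32 + 21 + 0 + 15 + 10 + 20 + 28 = 126; the blank must be 136 − 126 = 10.
Row 7 has 24 + 21 + 23 + 26 + 20 − 2 + 10 = 122; the blank must be 136 − 122 = 14.
Row 2 has 0 + 18 + 24 + 37 + 10 + 8 + 8 = 105; the blank must be 136 − 105 = 31.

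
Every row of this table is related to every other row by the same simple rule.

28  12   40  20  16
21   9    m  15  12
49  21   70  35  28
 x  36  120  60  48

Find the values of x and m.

x = 84, m = 30

Each row is a constant multiple of every other row — this is a multiplication table with the headers hidden.
Row 4 is 60/20 = 3/1 times row 1, so its entry in column 1 is 28 × 3/1 = 84.
Row 2 is 15/20 = 3/4 times row 1, so its entry in column 3 is 40 × 3/4 = 30.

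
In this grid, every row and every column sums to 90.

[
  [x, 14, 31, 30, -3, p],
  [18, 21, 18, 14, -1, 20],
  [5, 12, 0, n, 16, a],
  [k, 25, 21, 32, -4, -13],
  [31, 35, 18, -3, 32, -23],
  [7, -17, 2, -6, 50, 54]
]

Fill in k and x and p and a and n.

k = 29, x = 0, p = 18, a = 34, n = 23

The known cells in row 4 total 61, leaving 90 − 61 = 29 for the blank.
The known cells in column 1 total 90, leaving 90 − 90 = 0 for the blank.
The known cells in column 4 total 67, leaving 90 − 67 = 23 for the blank.
The known cells in row 1 total 72, leaving 90 − 72 = 18 for the blank.
The known cells in row 3 total 56, leaving 90 − 56 = 34 for the blank.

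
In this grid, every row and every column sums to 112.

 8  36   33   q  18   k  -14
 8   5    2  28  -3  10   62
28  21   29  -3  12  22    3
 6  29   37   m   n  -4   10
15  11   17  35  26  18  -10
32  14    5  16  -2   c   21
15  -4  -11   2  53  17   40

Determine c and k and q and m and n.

c = 26, k = 23, q = 8, m = 26, n = 8

Row 6: 32 + 14 + 5 + 16 − 2 + 21 = 86, so its missing entry is 112 − 86 = 26.
Column 5: 18 − 3 + 12 + 26 − 2 + 53 = 104, so its missing entry is 112 − 104 = 8.
Row 4: 6 + 29 + 37 + 8 − 4 + 10 = 86, so its missing entry is 112 − 86 = 26.
Column 4: 28 − 3 + 26 + 35 + 16 + 2 = 104, so its missing entry is 112 − 104 = 8.
Row 1: 8 + 36 + 33 + 8 + 18 − 14 = 89, so its missing entry is 112 − 89 = 23.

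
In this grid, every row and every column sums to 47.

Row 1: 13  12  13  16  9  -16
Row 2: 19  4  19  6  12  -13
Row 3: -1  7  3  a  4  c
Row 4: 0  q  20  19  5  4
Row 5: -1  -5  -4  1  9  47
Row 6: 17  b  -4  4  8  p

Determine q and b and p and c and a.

q = -1, b = 30, p = -8, c = 33, a = 1

The known cells in row 4 total 48, leaving 47 − 48 = -1 for the blank.
The known cells in column 2 total 17, leaving 47 − 17 = 30 for the blank.
The known cells in row 6 total 55, leaving 47 − 55 = -8 for the blank.
The known cells in column 4 total 46, leaving 47 − 46 = 1 for the blank.
The known cells in row 3 total 14, leaving 47 − 14 = 33 for the blank.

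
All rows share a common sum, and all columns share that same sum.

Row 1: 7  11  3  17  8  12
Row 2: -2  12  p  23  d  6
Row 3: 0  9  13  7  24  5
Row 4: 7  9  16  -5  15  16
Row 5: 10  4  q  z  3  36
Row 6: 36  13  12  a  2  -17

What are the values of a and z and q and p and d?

a = 12, z = 4, q = 1, p = 13, d = 6

Rows 1 and 3 both sum to 58, so that's the common total.
The known cells in column 5 total 52, leaving 58 − 52 = 6 for the blank.
The known cells in row 2 total 45, leaving 58 − 45 = 13 for the blank.
The known cells in column 3 total 57, leaving 58 − 57 = 1 for the blank.
The known cells in row 5 total 54, leaving 58 − 54 = 4 for the blank.
The known cells in row 6 total 46, leaving 58 − 46 = 12 for the blank.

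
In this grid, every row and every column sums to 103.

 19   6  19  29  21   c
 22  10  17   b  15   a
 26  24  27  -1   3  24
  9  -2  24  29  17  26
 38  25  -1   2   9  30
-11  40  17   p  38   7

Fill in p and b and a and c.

p = 12, b = 32, a = 7, c = 9

The known cells in row 6 total 91, leaving 103 − 91 = 12 for the blank.
The known cells in column 4 total 71, leaving 103 − 71 = 32 for the blank.
The known cells in row 1 total 94, leaving 103 − 94 = 9 for the blank.
The known cells in row 2 total 96, leaving 103 − 96 = 7 for the blank.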